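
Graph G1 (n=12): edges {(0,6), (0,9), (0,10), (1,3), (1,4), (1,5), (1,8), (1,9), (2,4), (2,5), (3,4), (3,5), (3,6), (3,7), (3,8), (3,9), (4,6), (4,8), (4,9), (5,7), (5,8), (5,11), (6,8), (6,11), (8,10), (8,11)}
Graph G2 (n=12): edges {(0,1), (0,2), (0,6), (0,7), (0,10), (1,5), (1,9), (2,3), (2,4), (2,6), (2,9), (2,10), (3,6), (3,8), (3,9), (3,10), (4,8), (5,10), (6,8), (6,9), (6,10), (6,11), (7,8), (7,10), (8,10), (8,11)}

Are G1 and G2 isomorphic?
Yes, isomorphic

The graphs are isomorphic.
One valid mapping φ: V(G1) → V(G2): 0→1, 1→3, 2→4, 3→6, 4→2, 5→8, 6→0, 7→11, 8→10, 9→9, 10→5, 11→7

Verify φ preserves adjacency — for each edge of G1, its image is an edge of G2:
  (0,6) → (φ(0),φ(6)) = (0,1) ∈ E(G2) ✓
  (0,9) → (φ(0),φ(9)) = (1,9) ∈ E(G2) ✓
  (0,10) → (φ(0),φ(10)) = (1,5) ∈ E(G2) ✓
  (1,3) → (φ(1),φ(3)) = (3,6) ∈ E(G2) ✓
  (1,4) → (φ(1),φ(4)) = (2,3) ∈ E(G2) ✓
  (1,5) → (φ(1),φ(5)) = (3,8) ∈ E(G2) ✓
  (1,8) → (φ(1),φ(8)) = (3,10) ∈ E(G2) ✓
  (1,9) → (φ(1),φ(9)) = (3,9) ∈ E(G2) ✓
  (2,4) → (φ(2),φ(4)) = (2,4) ∈ E(G2) ✓
  (2,5) → (φ(2),φ(5)) = (4,8) ∈ E(G2) ✓
  (3,4) → (φ(3),φ(4)) = (2,6) ∈ E(G2) ✓
  (3,5) → (φ(3),φ(5)) = (6,8) ∈ E(G2) ✓
  (3,6) → (φ(3),φ(6)) = (0,6) ∈ E(G2) ✓
  (3,7) → (φ(3),φ(7)) = (6,11) ∈ E(G2) ✓
  (3,8) → (φ(3),φ(8)) = (6,10) ∈ E(G2) ✓
  (3,9) → (φ(3),φ(9)) = (6,9) ∈ E(G2) ✓
  (4,6) → (φ(4),φ(6)) = (0,2) ∈ E(G2) ✓
  (4,8) → (φ(4),φ(8)) = (2,10) ∈ E(G2) ✓
  (4,9) → (φ(4),φ(9)) = (2,9) ∈ E(G2) ✓
  (5,7) → (φ(5),φ(7)) = (8,11) ∈ E(G2) ✓
  (5,8) → (φ(5),φ(8)) = (8,10) ∈ E(G2) ✓
  (5,11) → (φ(5),φ(11)) = (7,8) ∈ E(G2) ✓
  (6,8) → (φ(6),φ(8)) = (0,10) ∈ E(G2) ✓
  (6,11) → (φ(6),φ(11)) = (0,7) ∈ E(G2) ✓
  (8,10) → (φ(8),φ(10)) = (5,10) ∈ E(G2) ✓
  (8,11) → (φ(8),φ(11)) = (7,10) ∈ E(G2) ✓
All 26 edges of G1 map to edges of G2, and |E(G1)| = |E(G2)| = 26, so φ is a bijection on edges as well as vertices. Hence G1 ≅ G2.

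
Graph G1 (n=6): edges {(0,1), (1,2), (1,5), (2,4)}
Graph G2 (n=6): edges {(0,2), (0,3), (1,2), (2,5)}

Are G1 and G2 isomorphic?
Yes, isomorphic

The graphs are isomorphic.
One valid mapping φ: V(G1) → V(G2): 0→5, 1→2, 2→0, 3→4, 4→3, 5→1

Verify φ preserves adjacency — for each edge of G1, its image is an edge of G2:
  (0,1) → (φ(0),φ(1)) = (2,5) ∈ E(G2) ✓
  (1,2) → (φ(1),φ(2)) = (0,2) ∈ E(G2) ✓
  (1,5) → (φ(1),φ(5)) = (1,2) ∈ E(G2) ✓
  (2,4) → (φ(2),φ(4)) = (0,3) ∈ E(G2) ✓
All 4 edges of G1 map to edges of G2, and |E(G1)| = |E(G2)| = 4, so φ is a bijection on edges as well as vertices. Hence G1 ≅ G2.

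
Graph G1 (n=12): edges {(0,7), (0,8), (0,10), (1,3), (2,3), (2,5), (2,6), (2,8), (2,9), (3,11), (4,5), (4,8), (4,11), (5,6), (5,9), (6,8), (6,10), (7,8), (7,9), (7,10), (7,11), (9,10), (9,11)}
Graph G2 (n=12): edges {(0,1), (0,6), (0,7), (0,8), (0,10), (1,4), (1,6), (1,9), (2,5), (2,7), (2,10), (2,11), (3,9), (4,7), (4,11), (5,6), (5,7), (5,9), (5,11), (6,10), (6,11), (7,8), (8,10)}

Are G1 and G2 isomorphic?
Yes, isomorphic

The graphs are isomorphic.
One valid mapping φ: V(G1) → V(G2): 0→8, 1→3, 2→5, 3→9, 4→4, 5→11, 6→2, 7→0, 8→7, 9→6, 10→10, 11→1

Verify φ preserves adjacency — for each edge of G1, its image is an edge of G2:
  (0,7) → (φ(0),φ(7)) = (0,8) ∈ E(G2) ✓
  (0,8) → (φ(0),φ(8)) = (7,8) ∈ E(G2) ✓
  (0,10) → (φ(0),φ(10)) = (8,10) ∈ E(G2) ✓
  (1,3) → (φ(1),φ(3)) = (3,9) ∈ E(G2) ✓
  (2,3) → (φ(2),φ(3)) = (5,9) ∈ E(G2) ✓
  (2,5) → (φ(2),φ(5)) = (5,11) ∈ E(G2) ✓
  (2,6) → (φ(2),φ(6)) = (2,5) ∈ E(G2) ✓
  (2,8) → (φ(2),φ(8)) = (5,7) ∈ E(G2) ✓
  (2,9) → (φ(2),φ(9)) = (5,6) ∈ E(G2) ✓
  (3,11) → (φ(3),φ(11)) = (1,9) ∈ E(G2) ✓
  (4,5) → (φ(4),φ(5)) = (4,11) ∈ E(G2) ✓
  (4,8) → (φ(4),φ(8)) = (4,7) ∈ E(G2) ✓
  (4,11) → (φ(4),φ(11)) = (1,4) ∈ E(G2) ✓
  (5,6) → (φ(5),φ(6)) = (2,11) ∈ E(G2) ✓
  (5,9) → (φ(5),φ(9)) = (6,11) ∈ E(G2) ✓
  (6,8) → (φ(6),φ(8)) = (2,7) ∈ E(G2) ✓
  (6,10) → (φ(6),φ(10)) = (2,10) ∈ E(G2) ✓
  (7,8) → (φ(7),φ(8)) = (0,7) ∈ E(G2) ✓
  (7,9) → (φ(7),φ(9)) = (0,6) ∈ E(G2) ✓
  (7,10) → (φ(7),φ(10)) = (0,10) ∈ E(G2) ✓
  (7,11) → (φ(7),φ(11)) = (0,1) ∈ E(G2) ✓
  (9,10) → (φ(9),φ(10)) = (6,10) ∈ E(G2) ✓
  (9,11) → (φ(9),φ(11)) = (1,6) ∈ E(G2) ✓
All 23 edges of G1 map to edges of G2, and |E(G1)| = |E(G2)| = 23, so φ is a bijection on edges as well as vertices. Hence G1 ≅ G2.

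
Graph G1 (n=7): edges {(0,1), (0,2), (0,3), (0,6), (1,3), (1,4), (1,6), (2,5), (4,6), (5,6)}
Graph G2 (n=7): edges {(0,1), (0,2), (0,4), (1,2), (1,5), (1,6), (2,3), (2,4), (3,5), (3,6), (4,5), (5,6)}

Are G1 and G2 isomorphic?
No, not isomorphic

The graphs are NOT isomorphic.

Counting triangles (3-cliques): G1 has 3, G2 has 4.
Triangle count is an isomorphism invariant, so differing triangle counts rule out isomorphism.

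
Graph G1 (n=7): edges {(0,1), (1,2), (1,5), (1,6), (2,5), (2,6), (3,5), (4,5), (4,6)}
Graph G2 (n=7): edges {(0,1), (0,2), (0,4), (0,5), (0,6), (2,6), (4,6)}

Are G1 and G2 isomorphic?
No, not isomorphic

The graphs are NOT isomorphic.

Degrees in G1: deg(0)=1, deg(1)=4, deg(2)=3, deg(3)=1, deg(4)=2, deg(5)=4, deg(6)=3.
Sorted degree sequence of G1: [4, 4, 3, 3, 2, 1, 1].
Degrees in G2: deg(0)=5, deg(1)=1, deg(2)=2, deg(3)=0, deg(4)=2, deg(5)=1, deg(6)=3.
Sorted degree sequence of G2: [5, 3, 2, 2, 1, 1, 0].
The (sorted) degree sequence is an isomorphism invariant, so since G1 and G2 have different degree sequences they cannot be isomorphic.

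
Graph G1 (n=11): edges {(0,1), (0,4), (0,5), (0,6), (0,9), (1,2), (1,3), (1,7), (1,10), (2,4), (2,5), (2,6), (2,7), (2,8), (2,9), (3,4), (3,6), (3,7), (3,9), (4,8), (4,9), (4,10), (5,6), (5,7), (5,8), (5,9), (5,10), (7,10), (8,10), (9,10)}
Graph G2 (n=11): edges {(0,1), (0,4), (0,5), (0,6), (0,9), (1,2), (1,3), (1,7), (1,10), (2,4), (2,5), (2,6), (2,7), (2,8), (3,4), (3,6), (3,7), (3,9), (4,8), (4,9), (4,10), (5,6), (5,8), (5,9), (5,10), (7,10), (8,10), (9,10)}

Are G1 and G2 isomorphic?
No, not isomorphic

The graphs are NOT isomorphic.

Counting edges: G1 has 30 edge(s); G2 has 28 edge(s).
Edge count is an isomorphism invariant (a bijection on vertices induces a bijection on edges), so differing edge counts rule out isomorphism.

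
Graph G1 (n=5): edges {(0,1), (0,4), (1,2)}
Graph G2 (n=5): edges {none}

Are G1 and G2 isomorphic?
No, not isomorphic

The graphs are NOT isomorphic.

Connected components of G1: 2 component(s) with vertex sets [[3], [0, 1, 2, 4]], sizes [1, 4].
Connected components of G2: 5 component(s) with vertex sets [[0], [1], [2], [3], [4]], sizes [1, 1, 1, 1, 1].
The number of connected components (and the multiset of component sizes) is an isomorphism invariant — an isomorphism maps each component of G1 bijectively onto a component of G2. Since G1 has 2 component(s) and G2 has 5, they cannot be isomorphic.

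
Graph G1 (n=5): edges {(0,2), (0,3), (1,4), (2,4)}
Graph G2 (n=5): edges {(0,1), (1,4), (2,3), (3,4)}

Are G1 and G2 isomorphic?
Yes, isomorphic

The graphs are isomorphic.
One valid mapping φ: V(G1) → V(G2): 0→3, 1→0, 2→4, 3→2, 4→1

Verify φ preserves adjacency — for each edge of G1, its image is an edge of G2:
  (0,2) → (φ(0),φ(2)) = (3,4) ∈ E(G2) ✓
  (0,3) → (φ(0),φ(3)) = (2,3) ∈ E(G2) ✓
  (1,4) → (φ(1),φ(4)) = (0,1) ∈ E(G2) ✓
  (2,4) → (φ(2),φ(4)) = (1,4) ∈ E(G2) ✓
All 4 edges of G1 map to edges of G2, and |E(G1)| = |E(G2)| = 4, so φ is a bijection on edges as well as vertices. Hence G1 ≅ G2.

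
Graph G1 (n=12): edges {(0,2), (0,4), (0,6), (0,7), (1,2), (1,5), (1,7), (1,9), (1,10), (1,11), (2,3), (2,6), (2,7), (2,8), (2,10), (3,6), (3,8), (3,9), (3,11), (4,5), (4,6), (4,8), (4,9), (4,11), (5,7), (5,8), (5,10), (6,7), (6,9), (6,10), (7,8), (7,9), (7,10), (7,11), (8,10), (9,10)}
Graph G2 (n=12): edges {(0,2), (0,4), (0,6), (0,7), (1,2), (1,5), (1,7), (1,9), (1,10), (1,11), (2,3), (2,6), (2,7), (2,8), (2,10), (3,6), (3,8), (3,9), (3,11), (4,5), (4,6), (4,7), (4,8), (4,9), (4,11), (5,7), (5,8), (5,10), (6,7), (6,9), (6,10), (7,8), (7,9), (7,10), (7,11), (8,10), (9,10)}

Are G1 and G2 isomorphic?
No, not isomorphic

The graphs are NOT isomorphic.

Counting edges: G1 has 36 edge(s); G2 has 37 edge(s).
Edge count is an isomorphism invariant (a bijection on vertices induces a bijection on edges), so differing edge counts rule out isomorphism.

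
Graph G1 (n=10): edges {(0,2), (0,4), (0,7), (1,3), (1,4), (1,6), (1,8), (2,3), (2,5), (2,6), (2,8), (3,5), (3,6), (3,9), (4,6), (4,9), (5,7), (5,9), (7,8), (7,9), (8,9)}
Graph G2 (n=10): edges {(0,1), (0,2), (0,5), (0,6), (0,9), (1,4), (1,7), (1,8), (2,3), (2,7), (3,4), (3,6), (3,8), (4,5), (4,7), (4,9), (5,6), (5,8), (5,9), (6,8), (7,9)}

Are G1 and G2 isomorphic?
Yes, isomorphic

The graphs are isomorphic.
One valid mapping φ: V(G1) → V(G2): 0→2, 1→8, 2→0, 3→5, 4→3, 5→9, 6→6, 7→7, 8→1, 9→4

Verify φ preserves adjacency — for each edge of G1, its image is an edge of G2:
  (0,2) → (φ(0),φ(2)) = (0,2) ∈ E(G2) ✓
  (0,4) → (φ(0),φ(4)) = (2,3) ∈ E(G2) ✓
  (0,7) → (φ(0),φ(7)) = (2,7) ∈ E(G2) ✓
  (1,3) → (φ(1),φ(3)) = (5,8) ∈ E(G2) ✓
  (1,4) → (φ(1),φ(4)) = (3,8) ∈ E(G2) ✓
  (1,6) → (φ(1),φ(6)) = (6,8) ∈ E(G2) ✓
  (1,8) → (φ(1),φ(8)) = (1,8) ∈ E(G2) ✓
  (2,3) → (φ(2),φ(3)) = (0,5) ∈ E(G2) ✓
  (2,5) → (φ(2),φ(5)) = (0,9) ∈ E(G2) ✓
  (2,6) → (φ(2),φ(6)) = (0,6) ∈ E(G2) ✓
  (2,8) → (φ(2),φ(8)) = (0,1) ∈ E(G2) ✓
  (3,5) → (φ(3),φ(5)) = (5,9) ∈ E(G2) ✓
  (3,6) → (φ(3),φ(6)) = (5,6) ∈ E(G2) ✓
  (3,9) → (φ(3),φ(9)) = (4,5) ∈ E(G2) ✓
  (4,6) → (φ(4),φ(6)) = (3,6) ∈ E(G2) ✓
  (4,9) → (φ(4),φ(9)) = (3,4) ∈ E(G2) ✓
  (5,7) → (φ(5),φ(7)) = (7,9) ∈ E(G2) ✓
  (5,9) → (φ(5),φ(9)) = (4,9) ∈ E(G2) ✓
  (7,8) → (φ(7),φ(8)) = (1,7) ∈ E(G2) ✓
  (7,9) → (φ(7),φ(9)) = (4,7) ∈ E(G2) ✓
  (8,9) → (φ(8),φ(9)) = (1,4) ∈ E(G2) ✓
All 21 edges of G1 map to edges of G2, and |E(G1)| = |E(G2)| = 21, so φ is a bijection on edges as well as vertices. Hence G1 ≅ G2.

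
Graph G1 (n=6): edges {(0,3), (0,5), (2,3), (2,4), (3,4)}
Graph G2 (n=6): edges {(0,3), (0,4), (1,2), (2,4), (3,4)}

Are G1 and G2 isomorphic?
Yes, isomorphic

The graphs are isomorphic.
One valid mapping φ: V(G1) → V(G2): 0→2, 1→5, 2→3, 3→4, 4→0, 5→1

Verify φ preserves adjacency — for each edge of G1, its image is an edge of G2:
  (0,3) → (φ(0),φ(3)) = (2,4) ∈ E(G2) ✓
  (0,5) → (φ(0),φ(5)) = (1,2) ∈ E(G2) ✓
  (2,3) → (φ(2),φ(3)) = (3,4) ∈ E(G2) ✓
  (2,4) → (φ(2),φ(4)) = (0,3) ∈ E(G2) ✓
  (3,4) → (φ(3),φ(4)) = (0,4) ∈ E(G2) ✓
All 5 edges of G1 map to edges of G2, and |E(G1)| = |E(G2)| = 5, so φ is a bijection on edges as well as vertices. Hence G1 ≅ G2.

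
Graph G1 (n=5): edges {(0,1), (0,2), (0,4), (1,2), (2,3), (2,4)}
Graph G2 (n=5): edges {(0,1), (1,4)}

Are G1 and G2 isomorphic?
No, not isomorphic

The graphs are NOT isomorphic.

Connected components of G1: 1 component(s) with vertex sets [[0, 1, 2, 3, 4]], sizes [5].
Connected components of G2: 3 component(s) with vertex sets [[2], [3], [0, 1, 4]], sizes [1, 1, 3].
The number of connected components (and the multiset of component sizes) is an isomorphism invariant — an isomorphism maps each component of G1 bijectively onto a component of G2. Since G1 has 1 component(s) and G2 has 3, they cannot be isomorphic.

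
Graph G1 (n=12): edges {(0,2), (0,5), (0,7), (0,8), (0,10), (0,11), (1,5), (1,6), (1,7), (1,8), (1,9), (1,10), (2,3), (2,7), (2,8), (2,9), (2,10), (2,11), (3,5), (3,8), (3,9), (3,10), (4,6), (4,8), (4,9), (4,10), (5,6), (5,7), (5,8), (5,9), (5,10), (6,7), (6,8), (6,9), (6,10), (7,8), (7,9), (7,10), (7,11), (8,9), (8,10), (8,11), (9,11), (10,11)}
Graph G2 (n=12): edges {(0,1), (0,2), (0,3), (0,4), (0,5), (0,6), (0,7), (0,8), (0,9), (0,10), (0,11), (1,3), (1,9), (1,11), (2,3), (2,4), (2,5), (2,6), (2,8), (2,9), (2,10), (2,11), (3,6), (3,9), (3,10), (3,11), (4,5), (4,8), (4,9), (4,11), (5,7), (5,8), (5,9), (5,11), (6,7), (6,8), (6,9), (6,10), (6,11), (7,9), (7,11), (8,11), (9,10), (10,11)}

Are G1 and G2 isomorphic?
Yes, isomorphic

The graphs are isomorphic.
One valid mapping φ: V(G1) → V(G2): 0→8, 1→10, 2→5, 3→7, 4→1, 5→6, 6→3, 7→2, 8→0, 9→9, 10→11, 11→4

Verify φ preserves adjacency — for each edge of G1, its image is an edge of G2:
  (0,2) → (φ(0),φ(2)) = (5,8) ∈ E(G2) ✓
  (0,5) → (φ(0),φ(5)) = (6,8) ∈ E(G2) ✓
  (0,7) → (φ(0),φ(7)) = (2,8) ∈ E(G2) ✓
  (0,8) → (φ(0),φ(8)) = (0,8) ∈ E(G2) ✓
  (0,10) → (φ(0),φ(10)) = (8,11) ∈ E(G2) ✓
  (0,11) → (φ(0),φ(11)) = (4,8) ∈ E(G2) ✓
  (1,5) → (φ(1),φ(5)) = (6,10) ∈ E(G2) ✓
  (1,6) → (φ(1),φ(6)) = (3,10) ∈ E(G2) ✓
  (1,7) → (φ(1),φ(7)) = (2,10) ∈ E(G2) ✓
  (1,8) → (φ(1),φ(8)) = (0,10) ∈ E(G2) ✓
  (1,9) → (φ(1),φ(9)) = (9,10) ∈ E(G2) ✓
  (1,10) → (φ(1),φ(10)) = (10,11) ∈ E(G2) ✓
  (2,3) → (φ(2),φ(3)) = (5,7) ∈ E(G2) ✓
  (2,7) → (φ(2),φ(7)) = (2,5) ∈ E(G2) ✓
  (2,8) → (φ(2),φ(8)) = (0,5) ∈ E(G2) ✓
  (2,9) → (φ(2),φ(9)) = (5,9) ∈ E(G2) ✓
  (2,10) → (φ(2),φ(10)) = (5,11) ∈ E(G2) ✓
  (2,11) → (φ(2),φ(11)) = (4,5) ∈ E(G2) ✓
  (3,5) → (φ(3),φ(5)) = (6,7) ∈ E(G2) ✓
  (3,8) → (φ(3),φ(8)) = (0,7) ∈ E(G2) ✓
  (3,9) → (φ(3),φ(9)) = (7,9) ∈ E(G2) ✓
  (3,10) → (φ(3),φ(10)) = (7,11) ∈ E(G2) ✓
  (4,6) → (φ(4),φ(6)) = (1,3) ∈ E(G2) ✓
  (4,8) → (φ(4),φ(8)) = (0,1) ∈ E(G2) ✓
  (4,9) → (φ(4),φ(9)) = (1,9) ∈ E(G2) ✓
  (4,10) → (φ(4),φ(10)) = (1,11) ∈ E(G2) ✓
  (5,6) → (φ(5),φ(6)) = (3,6) ∈ E(G2) ✓
  (5,7) → (φ(5),φ(7)) = (2,6) ∈ E(G2) ✓
  (5,8) → (φ(5),φ(8)) = (0,6) ∈ E(G2) ✓
  (5,9) → (φ(5),φ(9)) = (6,9) ∈ E(G2) ✓
  (5,10) → (φ(5),φ(10)) = (6,11) ∈ E(G2) ✓
  (6,7) → (φ(6),φ(7)) = (2,3) ∈ E(G2) ✓
  (6,8) → (φ(6),φ(8)) = (0,3) ∈ E(G2) ✓
  (6,9) → (φ(6),φ(9)) = (3,9) ∈ E(G2) ✓
  (6,10) → (φ(6),φ(10)) = (3,11) ∈ E(G2) ✓
  (7,8) → (φ(7),φ(8)) = (0,2) ∈ E(G2) ✓
  (7,9) → (φ(7),φ(9)) = (2,9) ∈ E(G2) ✓
  (7,10) → (φ(7),φ(10)) = (2,11) ∈ E(G2) ✓
  (7,11) → (φ(7),φ(11)) = (2,4) ∈ E(G2) ✓
  (8,9) → (φ(8),φ(9)) = (0,9) ∈ E(G2) ✓
  (8,10) → (φ(8),φ(10)) = (0,11) ∈ E(G2) ✓
  (8,11) → (φ(8),φ(11)) = (0,4) ∈ E(G2) ✓
  (9,11) → (φ(9),φ(11)) = (4,9) ∈ E(G2) ✓
  (10,11) → (φ(10),φ(11)) = (4,11) ∈ E(G2) ✓
All 44 edges of G1 map to edges of G2, and |E(G1)| = |E(G2)| = 44, so φ is a bijection on edges as well as vertices. Hence G1 ≅ G2.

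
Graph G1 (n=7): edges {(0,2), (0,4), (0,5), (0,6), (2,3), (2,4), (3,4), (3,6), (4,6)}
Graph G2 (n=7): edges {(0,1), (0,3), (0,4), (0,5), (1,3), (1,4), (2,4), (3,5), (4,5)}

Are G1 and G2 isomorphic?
Yes, isomorphic

The graphs are isomorphic.
One valid mapping φ: V(G1) → V(G2): 0→4, 1→6, 2→1, 3→3, 4→0, 5→2, 6→5

Verify φ preserves adjacency — for each edge of G1, its image is an edge of G2:
  (0,2) → (φ(0),φ(2)) = (1,4) ∈ E(G2) ✓
  (0,4) → (φ(0),φ(4)) = (0,4) ∈ E(G2) ✓
  (0,5) → (φ(0),φ(5)) = (2,4) ∈ E(G2) ✓
  (0,6) → (φ(0),φ(6)) = (4,5) ∈ E(G2) ✓
  (2,3) → (φ(2),φ(3)) = (1,3) ∈ E(G2) ✓
  (2,4) → (φ(2),φ(4)) = (0,1) ∈ E(G2) ✓
  (3,4) → (φ(3),φ(4)) = (0,3) ∈ E(G2) ✓
  (3,6) → (φ(3),φ(6)) = (3,5) ∈ E(G2) ✓
  (4,6) → (φ(4),φ(6)) = (0,5) ∈ E(G2) ✓
All 9 edges of G1 map to edges of G2, and |E(G1)| = |E(G2)| = 9, so φ is a bijection on edges as well as vertices. Hence G1 ≅ G2.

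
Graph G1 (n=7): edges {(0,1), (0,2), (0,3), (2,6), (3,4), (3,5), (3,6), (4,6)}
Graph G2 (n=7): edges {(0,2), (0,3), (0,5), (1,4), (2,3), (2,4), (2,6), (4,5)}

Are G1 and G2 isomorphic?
Yes, isomorphic

The graphs are isomorphic.
One valid mapping φ: V(G1) → V(G2): 0→4, 1→1, 2→5, 3→2, 4→3, 5→6, 6→0

Verify φ preserves adjacency — for each edge of G1, its image is an edge of G2:
  (0,1) → (φ(0),φ(1)) = (1,4) ∈ E(G2) ✓
  (0,2) → (φ(0),φ(2)) = (4,5) ∈ E(G2) ✓
  (0,3) → (φ(0),φ(3)) = (2,4) ∈ E(G2) ✓
  (2,6) → (φ(2),φ(6)) = (0,5) ∈ E(G2) ✓
  (3,4) → (φ(3),φ(4)) = (2,3) ∈ E(G2) ✓
  (3,5) → (φ(3),φ(5)) = (2,6) ∈ E(G2) ✓
  (3,6) → (φ(3),φ(6)) = (0,2) ∈ E(G2) ✓
  (4,6) → (φ(4),φ(6)) = (0,3) ∈ E(G2) ✓
All 8 edges of G1 map to edges of G2, and |E(G1)| = |E(G2)| = 8, so φ is a bijection on edges as well as vertices. Hence G1 ≅ G2.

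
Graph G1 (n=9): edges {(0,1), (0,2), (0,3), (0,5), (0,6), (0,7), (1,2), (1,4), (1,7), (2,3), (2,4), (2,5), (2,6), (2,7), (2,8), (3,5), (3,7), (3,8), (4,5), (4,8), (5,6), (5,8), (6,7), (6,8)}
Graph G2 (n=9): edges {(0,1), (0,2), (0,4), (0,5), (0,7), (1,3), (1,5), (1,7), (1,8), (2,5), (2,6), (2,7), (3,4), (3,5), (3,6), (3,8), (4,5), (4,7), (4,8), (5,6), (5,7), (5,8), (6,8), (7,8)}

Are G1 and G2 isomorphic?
Yes, isomorphic

The graphs are isomorphic.
One valid mapping φ: V(G1) → V(G2): 0→7, 1→2, 2→5, 3→4, 4→6, 5→8, 6→1, 7→0, 8→3

Verify φ preserves adjacency — for each edge of G1, its image is an edge of G2:
  (0,1) → (φ(0),φ(1)) = (2,7) ∈ E(G2) ✓
  (0,2) → (φ(0),φ(2)) = (5,7) ∈ E(G2) ✓
  (0,3) → (φ(0),φ(3)) = (4,7) ∈ E(G2) ✓
  (0,5) → (φ(0),φ(5)) = (7,8) ∈ E(G2) ✓
  (0,6) → (φ(0),φ(6)) = (1,7) ∈ E(G2) ✓
  (0,7) → (φ(0),φ(7)) = (0,7) ∈ E(G2) ✓
  (1,2) → (φ(1),φ(2)) = (2,5) ∈ E(G2) ✓
  (1,4) → (φ(1),φ(4)) = (2,6) ∈ E(G2) ✓
  (1,7) → (φ(1),φ(7)) = (0,2) ∈ E(G2) ✓
  (2,3) → (φ(2),φ(3)) = (4,5) ∈ E(G2) ✓
  (2,4) → (φ(2),φ(4)) = (5,6) ∈ E(G2) ✓
  (2,5) → (φ(2),φ(5)) = (5,8) ∈ E(G2) ✓
  (2,6) → (φ(2),φ(6)) = (1,5) ∈ E(G2) ✓
  (2,7) → (φ(2),φ(7)) = (0,5) ∈ E(G2) ✓
  (2,8) → (φ(2),φ(8)) = (3,5) ∈ E(G2) ✓
  (3,5) → (φ(3),φ(5)) = (4,8) ∈ E(G2) ✓
  (3,7) → (φ(3),φ(7)) = (0,4) ∈ E(G2) ✓
  (3,8) → (φ(3),φ(8)) = (3,4) ∈ E(G2) ✓
  (4,5) → (φ(4),φ(5)) = (6,8) ∈ E(G2) ✓
  (4,8) → (φ(4),φ(8)) = (3,6) ∈ E(G2) ✓
  (5,6) → (φ(5),φ(6)) = (1,8) ∈ E(G2) ✓
  (5,8) → (φ(5),φ(8)) = (3,8) ∈ E(G2) ✓
  (6,7) → (φ(6),φ(7)) = (0,1) ∈ E(G2) ✓
  (6,8) → (φ(6),φ(8)) = (1,3) ∈ E(G2) ✓
All 24 edges of G1 map to edges of G2, and |E(G1)| = |E(G2)| = 24, so φ is a bijection on edges as well as vertices. Hence G1 ≅ G2.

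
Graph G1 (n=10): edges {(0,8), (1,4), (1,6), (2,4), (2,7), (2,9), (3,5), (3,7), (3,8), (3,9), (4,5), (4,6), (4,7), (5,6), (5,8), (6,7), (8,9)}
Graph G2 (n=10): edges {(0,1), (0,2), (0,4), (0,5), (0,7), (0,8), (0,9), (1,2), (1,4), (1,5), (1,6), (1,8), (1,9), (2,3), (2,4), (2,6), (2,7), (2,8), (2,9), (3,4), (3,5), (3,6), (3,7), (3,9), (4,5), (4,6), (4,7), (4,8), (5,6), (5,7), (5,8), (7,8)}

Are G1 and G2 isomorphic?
No, not isomorphic

The graphs are NOT isomorphic.

Counting triangles (3-cliques): G1 has 6, G2 has 42.
Triangle count is an isomorphism invariant, so differing triangle counts rule out isomorphism.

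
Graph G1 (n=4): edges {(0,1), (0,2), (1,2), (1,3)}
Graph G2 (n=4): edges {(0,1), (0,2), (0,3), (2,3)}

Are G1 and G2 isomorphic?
Yes, isomorphic

The graphs are isomorphic.
One valid mapping φ: V(G1) → V(G2): 0→3, 1→0, 2→2, 3→1

Verify φ preserves adjacency — for each edge of G1, its image is an edge of G2:
  (0,1) → (φ(0),φ(1)) = (0,3) ∈ E(G2) ✓
  (0,2) → (φ(0),φ(2)) = (2,3) ∈ E(G2) ✓
  (1,2) → (φ(1),φ(2)) = (0,2) ∈ E(G2) ✓
  (1,3) → (φ(1),φ(3)) = (0,1) ∈ E(G2) ✓
All 4 edges of G1 map to edges of G2, and |E(G1)| = |E(G2)| = 4, so φ is a bijection on edges as well as vertices. Hence G1 ≅ G2.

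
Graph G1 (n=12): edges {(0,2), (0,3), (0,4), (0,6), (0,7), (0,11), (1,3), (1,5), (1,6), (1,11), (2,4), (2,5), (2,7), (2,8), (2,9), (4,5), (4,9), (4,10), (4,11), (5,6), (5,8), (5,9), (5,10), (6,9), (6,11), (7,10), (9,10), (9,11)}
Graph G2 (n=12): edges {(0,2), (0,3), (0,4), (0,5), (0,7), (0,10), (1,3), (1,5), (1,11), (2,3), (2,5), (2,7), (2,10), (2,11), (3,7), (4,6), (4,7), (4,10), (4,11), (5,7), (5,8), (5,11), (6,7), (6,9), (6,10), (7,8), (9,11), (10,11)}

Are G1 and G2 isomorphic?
Yes, isomorphic

The graphs are isomorphic.
One valid mapping φ: V(G1) → V(G2): 0→11, 1→6, 2→5, 3→9, 4→2, 5→7, 6→4, 7→1, 8→8, 9→0, 10→3, 11→10

Verify φ preserves adjacency — for each edge of G1, its image is an edge of G2:
  (0,2) → (φ(0),φ(2)) = (5,11) ∈ E(G2) ✓
  (0,3) → (φ(0),φ(3)) = (9,11) ∈ E(G2) ✓
  (0,4) → (φ(0),φ(4)) = (2,11) ∈ E(G2) ✓
  (0,6) → (φ(0),φ(6)) = (4,11) ∈ E(G2) ✓
  (0,7) → (φ(0),φ(7)) = (1,11) ∈ E(G2) ✓
  (0,11) → (φ(0),φ(11)) = (10,11) ∈ E(G2) ✓
  (1,3) → (φ(1),φ(3)) = (6,9) ∈ E(G2) ✓
  (1,5) → (φ(1),φ(5)) = (6,7) ∈ E(G2) ✓
  (1,6) → (φ(1),φ(6)) = (4,6) ∈ E(G2) ✓
  (1,11) → (φ(1),φ(11)) = (6,10) ∈ E(G2) ✓
  (2,4) → (φ(2),φ(4)) = (2,5) ∈ E(G2) ✓
  (2,5) → (φ(2),φ(5)) = (5,7) ∈ E(G2) ✓
  (2,7) → (φ(2),φ(7)) = (1,5) ∈ E(G2) ✓
  (2,8) → (φ(2),φ(8)) = (5,8) ∈ E(G2) ✓
  (2,9) → (φ(2),φ(9)) = (0,5) ∈ E(G2) ✓
  (4,5) → (φ(4),φ(5)) = (2,7) ∈ E(G2) ✓
  (4,9) → (φ(4),φ(9)) = (0,2) ∈ E(G2) ✓
  (4,10) → (φ(4),φ(10)) = (2,3) ∈ E(G2) ✓
  (4,11) → (φ(4),φ(11)) = (2,10) ∈ E(G2) ✓
  (5,6) → (φ(5),φ(6)) = (4,7) ∈ E(G2) ✓
  (5,8) → (φ(5),φ(8)) = (7,8) ∈ E(G2) ✓
  (5,9) → (φ(5),φ(9)) = (0,7) ∈ E(G2) ✓
  (5,10) → (φ(5),φ(10)) = (3,7) ∈ E(G2) ✓
  (6,9) → (φ(6),φ(9)) = (0,4) ∈ E(G2) ✓
  (6,11) → (φ(6),φ(11)) = (4,10) ∈ E(G2) ✓
  (7,10) → (φ(7),φ(10)) = (1,3) ∈ E(G2) ✓
  (9,10) → (φ(9),φ(10)) = (0,3) ∈ E(G2) ✓
  (9,11) → (φ(9),φ(11)) = (0,10) ∈ E(G2) ✓
All 28 edges of G1 map to edges of G2, and |E(G1)| = |E(G2)| = 28, so φ is a bijection on edges as well as vertices. Hence G1 ≅ G2.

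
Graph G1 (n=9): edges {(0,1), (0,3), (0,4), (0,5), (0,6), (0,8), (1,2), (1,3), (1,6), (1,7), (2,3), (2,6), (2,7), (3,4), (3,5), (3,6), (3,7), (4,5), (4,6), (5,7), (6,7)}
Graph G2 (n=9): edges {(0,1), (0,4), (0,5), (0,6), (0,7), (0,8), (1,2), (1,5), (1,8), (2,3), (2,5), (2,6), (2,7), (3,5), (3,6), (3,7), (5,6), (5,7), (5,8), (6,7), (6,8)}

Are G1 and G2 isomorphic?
Yes, isomorphic

The graphs are isomorphic.
One valid mapping φ: V(G1) → V(G2): 0→0, 1→7, 2→3, 3→5, 4→8, 5→1, 6→6, 7→2, 8→4

Verify φ preserves adjacency — for each edge of G1, its image is an edge of G2:
  (0,1) → (φ(0),φ(1)) = (0,7) ∈ E(G2) ✓
  (0,3) → (φ(0),φ(3)) = (0,5) ∈ E(G2) ✓
  (0,4) → (φ(0),φ(4)) = (0,8) ∈ E(G2) ✓
  (0,5) → (φ(0),φ(5)) = (0,1) ∈ E(G2) ✓
  (0,6) → (φ(0),φ(6)) = (0,6) ∈ E(G2) ✓
  (0,8) → (φ(0),φ(8)) = (0,4) ∈ E(G2) ✓
  (1,2) → (φ(1),φ(2)) = (3,7) ∈ E(G2) ✓
  (1,3) → (φ(1),φ(3)) = (5,7) ∈ E(G2) ✓
  (1,6) → (φ(1),φ(6)) = (6,7) ∈ E(G2) ✓
  (1,7) → (φ(1),φ(7)) = (2,7) ∈ E(G2) ✓
  (2,3) → (φ(2),φ(3)) = (3,5) ∈ E(G2) ✓
  (2,6) → (φ(2),φ(6)) = (3,6) ∈ E(G2) ✓
  (2,7) → (φ(2),φ(7)) = (2,3) ∈ E(G2) ✓
  (3,4) → (φ(3),φ(4)) = (5,8) ∈ E(G2) ✓
  (3,5) → (φ(3),φ(5)) = (1,5) ∈ E(G2) ✓
  (3,6) → (φ(3),φ(6)) = (5,6) ∈ E(G2) ✓
  (3,7) → (φ(3),φ(7)) = (2,5) ∈ E(G2) ✓
  (4,5) → (φ(4),φ(5)) = (1,8) ∈ E(G2) ✓
  (4,6) → (φ(4),φ(6)) = (6,8) ∈ E(G2) ✓
  (5,7) → (φ(5),φ(7)) = (1,2) ∈ E(G2) ✓
  (6,7) → (φ(6),φ(7)) = (2,6) ∈ E(G2) ✓
All 21 edges of G1 map to edges of G2, and |E(G1)| = |E(G2)| = 21, so φ is a bijection on edges as well as vertices. Hence G1 ≅ G2.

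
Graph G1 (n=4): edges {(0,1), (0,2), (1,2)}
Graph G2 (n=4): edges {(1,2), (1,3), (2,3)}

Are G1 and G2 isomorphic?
Yes, isomorphic

The graphs are isomorphic.
One valid mapping φ: V(G1) → V(G2): 0→3, 1→2, 2→1, 3→0

Verify φ preserves adjacency — for each edge of G1, its image is an edge of G2:
  (0,1) → (φ(0),φ(1)) = (2,3) ∈ E(G2) ✓
  (0,2) → (φ(0),φ(2)) = (1,3) ∈ E(G2) ✓
  (1,2) → (φ(1),φ(2)) = (1,2) ∈ E(G2) ✓
All 3 edges of G1 map to edges of G2, and |E(G1)| = |E(G2)| = 3, so φ is a bijection on edges as well as vertices. Hence G1 ≅ G2.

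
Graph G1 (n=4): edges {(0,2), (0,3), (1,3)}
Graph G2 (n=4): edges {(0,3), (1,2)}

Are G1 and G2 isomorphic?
No, not isomorphic

The graphs are NOT isomorphic.

Connected components of G1: 1 component(s) with vertex sets [[0, 1, 2, 3]], sizes [4].
Connected components of G2: 2 component(s) with vertex sets [[0, 3], [1, 2]], sizes [2, 2].
The number of connected components (and the multiset of component sizes) is an isomorphism invariant — an isomorphism maps each component of G1 bijectively onto a component of G2. Since G1 has 1 component(s) and G2 has 2, they cannot be isomorphic.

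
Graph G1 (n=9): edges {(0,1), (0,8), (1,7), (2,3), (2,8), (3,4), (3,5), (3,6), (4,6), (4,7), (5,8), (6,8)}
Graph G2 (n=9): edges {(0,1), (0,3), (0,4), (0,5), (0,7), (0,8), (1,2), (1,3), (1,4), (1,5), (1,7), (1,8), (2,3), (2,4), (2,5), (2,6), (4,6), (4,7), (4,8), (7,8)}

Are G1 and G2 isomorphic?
No, not isomorphic

The graphs are NOT isomorphic.

Degrees in G1: deg(0)=2, deg(1)=2, deg(2)=2, deg(3)=4, deg(4)=3, deg(5)=2, deg(6)=3, deg(7)=2, deg(8)=4.
Sorted degree sequence of G1: [4, 4, 3, 3, 2, 2, 2, 2, 2].
Degrees in G2: deg(0)=6, deg(1)=7, deg(2)=5, deg(3)=3, deg(4)=6, deg(5)=3, deg(6)=2, deg(7)=4, deg(8)=4.
Sorted degree sequence of G2: [7, 6, 6, 5, 4, 4, 3, 3, 2].
The (sorted) degree sequence is an isomorphism invariant, so since G1 and G2 have different degree sequences they cannot be isomorphic.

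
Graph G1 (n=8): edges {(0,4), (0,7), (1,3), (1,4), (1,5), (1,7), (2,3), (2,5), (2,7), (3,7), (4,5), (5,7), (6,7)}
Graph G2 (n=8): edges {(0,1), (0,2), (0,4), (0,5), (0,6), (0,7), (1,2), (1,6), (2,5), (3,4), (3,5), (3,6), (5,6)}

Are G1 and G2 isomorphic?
Yes, isomorphic

The graphs are isomorphic.
One valid mapping φ: V(G1) → V(G2): 0→4, 1→6, 2→2, 3→1, 4→3, 5→5, 6→7, 7→0

Verify φ preserves adjacency — for each edge of G1, its image is an edge of G2:
  (0,4) → (φ(0),φ(4)) = (3,4) ∈ E(G2) ✓
  (0,7) → (φ(0),φ(7)) = (0,4) ∈ E(G2) ✓
  (1,3) → (φ(1),φ(3)) = (1,6) ∈ E(G2) ✓
  (1,4) → (φ(1),φ(4)) = (3,6) ∈ E(G2) ✓
  (1,5) → (φ(1),φ(5)) = (5,6) ∈ E(G2) ✓
  (1,7) → (φ(1),φ(7)) = (0,6) ∈ E(G2) ✓
  (2,3) → (φ(2),φ(3)) = (1,2) ∈ E(G2) ✓
  (2,5) → (φ(2),φ(5)) = (2,5) ∈ E(G2) ✓
  (2,7) → (φ(2),φ(7)) = (0,2) ∈ E(G2) ✓
  (3,7) → (φ(3),φ(7)) = (0,1) ∈ E(G2) ✓
  (4,5) → (φ(4),φ(5)) = (3,5) ∈ E(G2) ✓
  (5,7) → (φ(5),φ(7)) = (0,5) ∈ E(G2) ✓
  (6,7) → (φ(6),φ(7)) = (0,7) ∈ E(G2) ✓
All 13 edges of G1 map to edges of G2, and |E(G1)| = |E(G2)| = 13, so φ is a bijection on edges as well as vertices. Hence G1 ≅ G2.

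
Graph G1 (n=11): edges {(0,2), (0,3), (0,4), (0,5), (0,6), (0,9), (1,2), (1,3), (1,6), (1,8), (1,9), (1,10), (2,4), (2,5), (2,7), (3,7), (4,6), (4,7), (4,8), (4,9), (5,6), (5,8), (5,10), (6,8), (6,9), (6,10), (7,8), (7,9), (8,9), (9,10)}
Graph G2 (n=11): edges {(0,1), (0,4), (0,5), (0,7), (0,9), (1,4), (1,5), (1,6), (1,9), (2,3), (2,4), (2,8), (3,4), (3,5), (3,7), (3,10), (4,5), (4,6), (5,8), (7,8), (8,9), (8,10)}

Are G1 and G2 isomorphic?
No, not isomorphic

The graphs are NOT isomorphic.

Counting triangles (3-cliques): G1 has 22, G2 has 8.
Triangle count is an isomorphism invariant, so differing triangle counts rule out isomorphism.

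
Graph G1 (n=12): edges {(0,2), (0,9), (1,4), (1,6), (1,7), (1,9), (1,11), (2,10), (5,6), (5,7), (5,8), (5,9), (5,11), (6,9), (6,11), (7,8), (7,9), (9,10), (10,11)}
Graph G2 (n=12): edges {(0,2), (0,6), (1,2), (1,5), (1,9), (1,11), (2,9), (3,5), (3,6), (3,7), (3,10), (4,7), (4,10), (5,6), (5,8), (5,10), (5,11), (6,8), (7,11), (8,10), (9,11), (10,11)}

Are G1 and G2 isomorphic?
No, not isomorphic

The graphs are NOT isomorphic.

Connected components of G1: 2 component(s) with vertex sets [[3], [0, 1, 2, 4, 5, 6, 7, 8, 9, 10, 11]], sizes [1, 11].
Connected components of G2: 1 component(s) with vertex sets [[0, 1, 2, 3, 4, 5, 6, 7, 8, 9, 10, 11]], sizes [12].
The number of connected components (and the multiset of component sizes) is an isomorphism invariant — an isomorphism maps each component of G1 bijectively onto a component of G2. Since G1 has 2 component(s) and G2 has 1, they cannot be isomorphic.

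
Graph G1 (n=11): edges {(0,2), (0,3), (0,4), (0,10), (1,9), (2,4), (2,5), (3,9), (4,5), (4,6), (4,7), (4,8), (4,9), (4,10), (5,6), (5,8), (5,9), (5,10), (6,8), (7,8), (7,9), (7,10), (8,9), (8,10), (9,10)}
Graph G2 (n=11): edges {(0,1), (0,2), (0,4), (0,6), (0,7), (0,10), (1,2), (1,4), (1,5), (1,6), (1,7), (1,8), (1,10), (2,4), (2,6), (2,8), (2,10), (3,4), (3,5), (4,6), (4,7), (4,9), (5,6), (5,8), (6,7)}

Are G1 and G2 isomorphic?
Yes, isomorphic

The graphs are isomorphic.
One valid mapping φ: V(G1) → V(G2): 0→5, 1→9, 2→8, 3→3, 4→1, 5→2, 6→10, 7→7, 8→0, 9→4, 10→6

Verify φ preserves adjacency — for each edge of G1, its image is an edge of G2:
  (0,2) → (φ(0),φ(2)) = (5,8) ∈ E(G2) ✓
  (0,3) → (φ(0),φ(3)) = (3,5) ∈ E(G2) ✓
  (0,4) → (φ(0),φ(4)) = (1,5) ∈ E(G2) ✓
  (0,10) → (φ(0),φ(10)) = (5,6) ∈ E(G2) ✓
  (1,9) → (φ(1),φ(9)) = (4,9) ∈ E(G2) ✓
  (2,4) → (φ(2),φ(4)) = (1,8) ∈ E(G2) ✓
  (2,5) → (φ(2),φ(5)) = (2,8) ∈ E(G2) ✓
  (3,9) → (φ(3),φ(9)) = (3,4) ∈ E(G2) ✓
  (4,5) → (φ(4),φ(5)) = (1,2) ∈ E(G2) ✓
  (4,6) → (φ(4),φ(6)) = (1,10) ∈ E(G2) ✓
  (4,7) → (φ(4),φ(7)) = (1,7) ∈ E(G2) ✓
  (4,8) → (φ(4),φ(8)) = (0,1) ∈ E(G2) ✓
  (4,9) → (φ(4),φ(9)) = (1,4) ∈ E(G2) ✓
  (4,10) → (φ(4),φ(10)) = (1,6) ∈ E(G2) ✓
  (5,6) → (φ(5),φ(6)) = (2,10) ∈ E(G2) ✓
  (5,8) → (φ(5),φ(8)) = (0,2) ∈ E(G2) ✓
  (5,9) → (φ(5),φ(9)) = (2,4) ∈ E(G2) ✓
  (5,10) → (φ(5),φ(10)) = (2,6) ∈ E(G2) ✓
  (6,8) → (φ(6),φ(8)) = (0,10) ∈ E(G2) ✓
  (7,8) → (φ(7),φ(8)) = (0,7) ∈ E(G2) ✓
  (7,9) → (φ(7),φ(9)) = (4,7) ∈ E(G2) ✓
  (7,10) → (φ(7),φ(10)) = (6,7) ∈ E(G2) ✓
  (8,9) → (φ(8),φ(9)) = (0,4) ∈ E(G2) ✓
  (8,10) → (φ(8),φ(10)) = (0,6) ∈ E(G2) ✓
  (9,10) → (φ(9),φ(10)) = (4,6) ∈ E(G2) ✓
All 25 edges of G1 map to edges of G2, and |E(G1)| = |E(G2)| = 25, so φ is a bijection on edges as well as vertices. Hence G1 ≅ G2.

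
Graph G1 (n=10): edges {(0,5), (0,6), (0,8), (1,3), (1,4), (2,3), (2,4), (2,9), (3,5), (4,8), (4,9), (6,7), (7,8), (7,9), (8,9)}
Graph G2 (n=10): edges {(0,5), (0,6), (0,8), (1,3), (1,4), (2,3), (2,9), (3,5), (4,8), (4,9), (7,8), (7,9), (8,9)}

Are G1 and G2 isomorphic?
No, not isomorphic

The graphs are NOT isomorphic.

Counting edges: G1 has 15 edge(s); G2 has 13 edge(s).
Edge count is an isomorphism invariant (a bijection on vertices induces a bijection on edges), so differing edge counts rule out isomorphism.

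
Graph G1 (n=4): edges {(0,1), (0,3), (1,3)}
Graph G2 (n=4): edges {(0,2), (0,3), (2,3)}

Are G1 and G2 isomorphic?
Yes, isomorphic

The graphs are isomorphic.
One valid mapping φ: V(G1) → V(G2): 0→0, 1→2, 2→1, 3→3

Verify φ preserves adjacency — for each edge of G1, its image is an edge of G2:
  (0,1) → (φ(0),φ(1)) = (0,2) ∈ E(G2) ✓
  (0,3) → (φ(0),φ(3)) = (0,3) ∈ E(G2) ✓
  (1,3) → (φ(1),φ(3)) = (2,3) ∈ E(G2) ✓
All 3 edges of G1 map to edges of G2, and |E(G1)| = |E(G2)| = 3, so φ is a bijection on edges as well as vertices. Hence G1 ≅ G2.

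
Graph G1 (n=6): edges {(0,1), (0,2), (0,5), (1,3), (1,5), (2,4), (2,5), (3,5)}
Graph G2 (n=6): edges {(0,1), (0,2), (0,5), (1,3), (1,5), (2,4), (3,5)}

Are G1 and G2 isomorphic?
No, not isomorphic

The graphs are NOT isomorphic.

Counting edges: G1 has 8 edge(s); G2 has 7 edge(s).
Edge count is an isomorphism invariant (a bijection on vertices induces a bijection on edges), so differing edge counts rule out isomorphism.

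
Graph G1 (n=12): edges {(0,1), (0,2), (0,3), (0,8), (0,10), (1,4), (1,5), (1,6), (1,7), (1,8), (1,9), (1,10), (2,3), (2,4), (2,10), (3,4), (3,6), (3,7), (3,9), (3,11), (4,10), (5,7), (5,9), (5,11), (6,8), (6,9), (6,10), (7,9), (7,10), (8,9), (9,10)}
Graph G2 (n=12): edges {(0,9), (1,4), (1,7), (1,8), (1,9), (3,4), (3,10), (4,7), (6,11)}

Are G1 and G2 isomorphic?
No, not isomorphic

The graphs are NOT isomorphic.

Connected components of G1: 1 component(s) with vertex sets [[0, 1, 2, 3, 4, 5, 6, 7, 8, 9, 10, 11]], sizes [12].
Connected components of G2: 4 component(s) with vertex sets [[2], [5], [6, 11], [0, 1, 3, 4, 7, 8, 9, 10]], sizes [1, 1, 2, 8].
The number of connected components (and the multiset of component sizes) is an isomorphism invariant — an isomorphism maps each component of G1 bijectively onto a component of G2. Since G1 has 1 component(s) and G2 has 4, they cannot be isomorphic.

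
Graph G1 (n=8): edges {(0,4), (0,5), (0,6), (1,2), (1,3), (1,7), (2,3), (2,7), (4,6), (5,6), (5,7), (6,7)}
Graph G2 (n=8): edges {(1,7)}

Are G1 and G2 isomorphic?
No, not isomorphic

The graphs are NOT isomorphic.

Connected components of G1: 1 component(s) with vertex sets [[0, 1, 2, 3, 4, 5, 6, 7]], sizes [8].
Connected components of G2: 7 component(s) with vertex sets [[0], [2], [3], [4], [5], [6], [1, 7]], sizes [1, 1, 1, 1, 1, 1, 2].
The number of connected components (and the multiset of component sizes) is an isomorphism invariant — an isomorphism maps each component of G1 bijectively onto a component of G2. Since G1 has 1 component(s) and G2 has 7, they cannot be isomorphic.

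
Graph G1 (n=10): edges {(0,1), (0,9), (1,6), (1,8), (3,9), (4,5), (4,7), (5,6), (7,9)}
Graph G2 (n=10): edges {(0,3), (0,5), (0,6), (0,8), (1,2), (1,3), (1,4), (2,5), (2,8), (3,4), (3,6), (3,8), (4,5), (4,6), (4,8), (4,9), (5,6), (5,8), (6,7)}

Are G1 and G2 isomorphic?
No, not isomorphic

The graphs are NOT isomorphic.

Counting triangles (3-cliques): G1 has 0, G2 has 10.
Triangle count is an isomorphism invariant, so differing triangle counts rule out isomorphism.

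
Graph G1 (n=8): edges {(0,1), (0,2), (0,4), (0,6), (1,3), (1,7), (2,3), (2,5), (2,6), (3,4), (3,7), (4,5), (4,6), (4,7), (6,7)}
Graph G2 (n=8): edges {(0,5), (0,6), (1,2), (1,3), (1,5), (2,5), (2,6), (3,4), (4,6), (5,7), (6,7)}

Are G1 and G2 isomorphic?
No, not isomorphic

The graphs are NOT isomorphic.

Counting triangles (3-cliques): G1 has 5, G2 has 1.
Triangle count is an isomorphism invariant, so differing triangle counts rule out isomorphism.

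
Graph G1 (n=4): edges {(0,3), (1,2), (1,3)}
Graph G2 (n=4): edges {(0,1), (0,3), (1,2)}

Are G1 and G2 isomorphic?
Yes, isomorphic

The graphs are isomorphic.
One valid mapping φ: V(G1) → V(G2): 0→2, 1→0, 2→3, 3→1

Verify φ preserves adjacency — for each edge of G1, its image is an edge of G2:
  (0,3) → (φ(0),φ(3)) = (1,2) ∈ E(G2) ✓
  (1,2) → (φ(1),φ(2)) = (0,3) ∈ E(G2) ✓
  (1,3) → (φ(1),φ(3)) = (0,1) ∈ E(G2) ✓
All 3 edges of G1 map to edges of G2, and |E(G1)| = |E(G2)| = 3, so φ is a bijection on edges as well as vertices. Hence G1 ≅ G2.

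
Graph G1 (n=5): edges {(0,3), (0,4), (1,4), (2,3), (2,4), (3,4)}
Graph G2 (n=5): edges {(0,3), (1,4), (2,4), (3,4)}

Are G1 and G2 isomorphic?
No, not isomorphic

The graphs are NOT isomorphic.

Counting edges: G1 has 6 edge(s); G2 has 4 edge(s).
Edge count is an isomorphism invariant (a bijection on vertices induces a bijection on edges), so differing edge counts rule out isomorphism.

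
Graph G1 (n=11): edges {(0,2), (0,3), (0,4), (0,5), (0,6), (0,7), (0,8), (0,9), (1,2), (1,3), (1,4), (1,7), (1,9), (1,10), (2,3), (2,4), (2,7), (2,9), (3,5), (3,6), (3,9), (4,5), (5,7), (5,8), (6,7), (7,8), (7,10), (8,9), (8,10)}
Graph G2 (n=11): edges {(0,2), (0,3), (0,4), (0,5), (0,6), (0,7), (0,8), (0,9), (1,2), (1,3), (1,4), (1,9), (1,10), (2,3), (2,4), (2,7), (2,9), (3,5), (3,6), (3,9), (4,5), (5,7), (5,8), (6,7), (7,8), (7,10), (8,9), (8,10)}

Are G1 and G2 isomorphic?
No, not isomorphic

The graphs are NOT isomorphic.

Counting edges: G1 has 29 edge(s); G2 has 28 edge(s).
Edge count is an isomorphism invariant (a bijection on vertices induces a bijection on edges), so differing edge counts rule out isomorphism.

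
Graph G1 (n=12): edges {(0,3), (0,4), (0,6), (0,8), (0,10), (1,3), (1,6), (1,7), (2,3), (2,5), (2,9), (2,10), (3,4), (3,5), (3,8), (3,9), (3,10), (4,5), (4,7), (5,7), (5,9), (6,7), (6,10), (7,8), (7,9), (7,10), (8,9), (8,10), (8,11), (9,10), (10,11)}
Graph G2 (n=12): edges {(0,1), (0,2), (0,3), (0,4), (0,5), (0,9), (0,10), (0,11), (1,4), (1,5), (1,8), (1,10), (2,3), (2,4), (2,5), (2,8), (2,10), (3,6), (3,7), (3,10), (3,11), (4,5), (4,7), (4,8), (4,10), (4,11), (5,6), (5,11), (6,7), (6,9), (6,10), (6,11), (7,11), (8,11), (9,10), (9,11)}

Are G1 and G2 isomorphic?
No, not isomorphic

The graphs are NOT isomorphic.

Counting triangles (3-cliques): G1 has 24, G2 has 33.
Triangle count is an isomorphism invariant, so differing triangle counts rule out isomorphism.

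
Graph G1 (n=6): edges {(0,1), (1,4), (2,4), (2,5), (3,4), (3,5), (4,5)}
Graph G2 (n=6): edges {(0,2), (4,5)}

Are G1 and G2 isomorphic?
No, not isomorphic

The graphs are NOT isomorphic.

Connected components of G1: 1 component(s) with vertex sets [[0, 1, 2, 3, 4, 5]], sizes [6].
Connected components of G2: 4 component(s) with vertex sets [[1], [3], [0, 2], [4, 5]], sizes [1, 1, 2, 2].
The number of connected components (and the multiset of component sizes) is an isomorphism invariant — an isomorphism maps each component of G1 bijectively onto a component of G2. Since G1 has 1 component(s) and G2 has 4, they cannot be isomorphic.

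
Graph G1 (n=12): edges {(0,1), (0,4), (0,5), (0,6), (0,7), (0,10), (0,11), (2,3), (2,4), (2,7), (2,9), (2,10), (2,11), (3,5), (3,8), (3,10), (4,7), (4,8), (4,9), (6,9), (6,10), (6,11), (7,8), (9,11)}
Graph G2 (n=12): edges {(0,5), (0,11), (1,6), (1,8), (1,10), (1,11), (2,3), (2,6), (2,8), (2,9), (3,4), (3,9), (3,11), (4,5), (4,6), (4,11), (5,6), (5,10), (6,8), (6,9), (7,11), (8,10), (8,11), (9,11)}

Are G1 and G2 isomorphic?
Yes, isomorphic

The graphs are isomorphic.
One valid mapping φ: V(G1) → V(G2): 0→11, 1→7, 2→6, 3→5, 4→8, 5→0, 6→3, 7→1, 8→10, 9→2, 10→4, 11→9

Verify φ preserves adjacency — for each edge of G1, its image is an edge of G2:
  (0,1) → (φ(0),φ(1)) = (7,11) ∈ E(G2) ✓
  (0,4) → (φ(0),φ(4)) = (8,11) ∈ E(G2) ✓
  (0,5) → (φ(0),φ(5)) = (0,11) ∈ E(G2) ✓
  (0,6) → (φ(0),φ(6)) = (3,11) ∈ E(G2) ✓
  (0,7) → (φ(0),φ(7)) = (1,11) ∈ E(G2) ✓
  (0,10) → (φ(0),φ(10)) = (4,11) ∈ E(G2) ✓
  (0,11) → (φ(0),φ(11)) = (9,11) ∈ E(G2) ✓
  (2,3) → (φ(2),φ(3)) = (5,6) ∈ E(G2) ✓
  (2,4) → (φ(2),φ(4)) = (6,8) ∈ E(G2) ✓
  (2,7) → (φ(2),φ(7)) = (1,6) ∈ E(G2) ✓
  (2,9) → (φ(2),φ(9)) = (2,6) ∈ E(G2) ✓
  (2,10) → (φ(2),φ(10)) = (4,6) ∈ E(G2) ✓
  (2,11) → (φ(2),φ(11)) = (6,9) ∈ E(G2) ✓
  (3,5) → (φ(3),φ(5)) = (0,5) ∈ E(G2) ✓
  (3,8) → (φ(3),φ(8)) = (5,10) ∈ E(G2) ✓
  (3,10) → (φ(3),φ(10)) = (4,5) ∈ E(G2) ✓
  (4,7) → (φ(4),φ(7)) = (1,8) ∈ E(G2) ✓
  (4,8) → (φ(4),φ(8)) = (8,10) ∈ E(G2) ✓
  (4,9) → (φ(4),φ(9)) = (2,8) ∈ E(G2) ✓
  (6,9) → (φ(6),φ(9)) = (2,3) ∈ E(G2) ✓
  (6,10) → (φ(6),φ(10)) = (3,4) ∈ E(G2) ✓
  (6,11) → (φ(6),φ(11)) = (3,9) ∈ E(G2) ✓
  (7,8) → (φ(7),φ(8)) = (1,10) ∈ E(G2) ✓
  (9,11) → (φ(9),φ(11)) = (2,9) ∈ E(G2) ✓
All 24 edges of G1 map to edges of G2, and |E(G1)| = |E(G2)| = 24, so φ is a bijection on edges as well as vertices. Hence G1 ≅ G2.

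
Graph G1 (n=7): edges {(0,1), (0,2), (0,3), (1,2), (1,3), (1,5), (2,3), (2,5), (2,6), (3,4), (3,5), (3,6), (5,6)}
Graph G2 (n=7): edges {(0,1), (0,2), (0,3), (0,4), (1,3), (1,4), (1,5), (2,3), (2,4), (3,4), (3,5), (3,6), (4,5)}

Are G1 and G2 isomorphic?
Yes, isomorphic

The graphs are isomorphic.
One valid mapping φ: V(G1) → V(G2): 0→5, 1→1, 2→4, 3→3, 4→6, 5→0, 6→2

Verify φ preserves adjacency — for each edge of G1, its image is an edge of G2:
  (0,1) → (φ(0),φ(1)) = (1,5) ∈ E(G2) ✓
  (0,2) → (φ(0),φ(2)) = (4,5) ∈ E(G2) ✓
  (0,3) → (φ(0),φ(3)) = (3,5) ∈ E(G2) ✓
  (1,2) → (φ(1),φ(2)) = (1,4) ∈ E(G2) ✓
  (1,3) → (φ(1),φ(3)) = (1,3) ∈ E(G2) ✓
  (1,5) → (φ(1),φ(5)) = (0,1) ∈ E(G2) ✓
  (2,3) → (φ(2),φ(3)) = (3,4) ∈ E(G2) ✓
  (2,5) → (φ(2),φ(5)) = (0,4) ∈ E(G2) ✓
  (2,6) → (φ(2),φ(6)) = (2,4) ∈ E(G2) ✓
  (3,4) → (φ(3),φ(4)) = (3,6) ∈ E(G2) ✓
  (3,5) → (φ(3),φ(5)) = (0,3) ∈ E(G2) ✓
  (3,6) → (φ(3),φ(6)) = (2,3) ∈ E(G2) ✓
  (5,6) → (φ(5),φ(6)) = (0,2) ∈ E(G2) ✓
All 13 edges of G1 map to edges of G2, and |E(G1)| = |E(G2)| = 13, so φ is a bijection on edges as well as vertices. Hence G1 ≅ G2.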